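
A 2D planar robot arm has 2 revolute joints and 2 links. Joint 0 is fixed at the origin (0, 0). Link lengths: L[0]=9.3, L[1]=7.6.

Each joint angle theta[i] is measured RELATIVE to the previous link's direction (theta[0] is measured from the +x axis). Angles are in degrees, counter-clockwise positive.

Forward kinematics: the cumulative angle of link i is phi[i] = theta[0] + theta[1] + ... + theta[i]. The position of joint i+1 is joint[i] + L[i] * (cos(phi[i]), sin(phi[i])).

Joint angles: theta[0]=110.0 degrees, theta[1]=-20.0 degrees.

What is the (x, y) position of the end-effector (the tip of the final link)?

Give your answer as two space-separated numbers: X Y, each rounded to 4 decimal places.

joint[0] = (0.0000, 0.0000)  (base)
link 0: phi[0] = 110 = 110 deg
  cos(110 deg) = -0.3420, sin(110 deg) = 0.9397
  joint[1] = (0.0000, 0.0000) + 9.3 * (-0.3420, 0.9397) = (0.0000 + -3.1808, 0.0000 + 8.7391) = (-3.1808, 8.7391)
link 1: phi[1] = 110 + -20 = 90 deg
  cos(90 deg) = 0.0000, sin(90 deg) = 1.0000
  joint[2] = (-3.1808, 8.7391) + 7.6 * (0.0000, 1.0000) = (-3.1808 + 0.0000, 8.7391 + 7.6000) = (-3.1808, 16.3391)
End effector: (-3.1808, 16.3391)

Answer: -3.1808 16.3391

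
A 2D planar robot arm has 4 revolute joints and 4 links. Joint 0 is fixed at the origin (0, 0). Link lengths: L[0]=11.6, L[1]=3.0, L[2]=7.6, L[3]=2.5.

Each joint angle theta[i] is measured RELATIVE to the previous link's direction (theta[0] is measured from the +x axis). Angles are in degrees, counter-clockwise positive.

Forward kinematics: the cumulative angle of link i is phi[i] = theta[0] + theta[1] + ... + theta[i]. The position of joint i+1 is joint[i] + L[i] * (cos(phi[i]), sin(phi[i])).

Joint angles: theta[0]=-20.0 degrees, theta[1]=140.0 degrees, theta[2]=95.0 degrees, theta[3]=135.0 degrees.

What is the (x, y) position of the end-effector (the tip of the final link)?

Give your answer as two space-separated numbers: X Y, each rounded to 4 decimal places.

Answer: 5.6369 -6.1627

Derivation:
joint[0] = (0.0000, 0.0000)  (base)
link 0: phi[0] = -20 = -20 deg
  cos(-20 deg) = 0.9397, sin(-20 deg) = -0.3420
  joint[1] = (0.0000, 0.0000) + 11.6 * (0.9397, -0.3420) = (0.0000 + 10.9004, 0.0000 + -3.9674) = (10.9004, -3.9674)
link 1: phi[1] = -20 + 140 = 120 deg
  cos(120 deg) = -0.5000, sin(120 deg) = 0.8660
  joint[2] = (10.9004, -3.9674) + 3 * (-0.5000, 0.8660) = (10.9004 + -1.5000, -3.9674 + 2.5981) = (9.4004, -1.3694)
link 2: phi[2] = -20 + 140 + 95 = 215 deg
  cos(215 deg) = -0.8192, sin(215 deg) = -0.5736
  joint[3] = (9.4004, -1.3694) + 7.6 * (-0.8192, -0.5736) = (9.4004 + -6.2256, -1.3694 + -4.3592) = (3.1749, -5.7285)
link 3: phi[3] = -20 + 140 + 95 + 135 = 350 deg
  cos(350 deg) = 0.9848, sin(350 deg) = -0.1736
  joint[4] = (3.1749, -5.7285) + 2.5 * (0.9848, -0.1736) = (3.1749 + 2.4620, -5.7285 + -0.4341) = (5.6369, -6.1627)
End effector: (5.6369, -6.1627)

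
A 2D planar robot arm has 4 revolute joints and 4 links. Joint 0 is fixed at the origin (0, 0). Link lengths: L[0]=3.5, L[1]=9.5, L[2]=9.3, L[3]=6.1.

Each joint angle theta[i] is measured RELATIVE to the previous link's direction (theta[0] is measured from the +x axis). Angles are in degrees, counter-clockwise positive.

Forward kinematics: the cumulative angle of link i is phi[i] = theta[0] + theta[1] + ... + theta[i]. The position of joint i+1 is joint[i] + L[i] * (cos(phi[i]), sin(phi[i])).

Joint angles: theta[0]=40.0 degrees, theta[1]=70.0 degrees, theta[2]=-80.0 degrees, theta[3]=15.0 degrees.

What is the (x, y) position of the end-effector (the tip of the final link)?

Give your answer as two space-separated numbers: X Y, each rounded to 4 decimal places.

joint[0] = (0.0000, 0.0000)  (base)
link 0: phi[0] = 40 = 40 deg
  cos(40 deg) = 0.7660, sin(40 deg) = 0.6428
  joint[1] = (0.0000, 0.0000) + 3.5 * (0.7660, 0.6428) = (0.0000 + 2.6812, 0.0000 + 2.2498) = (2.6812, 2.2498)
link 1: phi[1] = 40 + 70 = 110 deg
  cos(110 deg) = -0.3420, sin(110 deg) = 0.9397
  joint[2] = (2.6812, 2.2498) + 9.5 * (-0.3420, 0.9397) = (2.6812 + -3.2492, 2.2498 + 8.9271) = (-0.5680, 11.1768)
link 2: phi[2] = 40 + 70 + -80 = 30 deg
  cos(30 deg) = 0.8660, sin(30 deg) = 0.5000
  joint[3] = (-0.5680, 11.1768) + 9.3 * (0.8660, 0.5000) = (-0.5680 + 8.0540, 11.1768 + 4.6500) = (7.4860, 15.8268)
link 3: phi[3] = 40 + 70 + -80 + 15 = 45 deg
  cos(45 deg) = 0.7071, sin(45 deg) = 0.7071
  joint[4] = (7.4860, 15.8268) + 6.1 * (0.7071, 0.7071) = (7.4860 + 4.3134, 15.8268 + 4.3134) = (11.7994, 20.1402)
End effector: (11.7994, 20.1402)

Answer: 11.7994 20.1402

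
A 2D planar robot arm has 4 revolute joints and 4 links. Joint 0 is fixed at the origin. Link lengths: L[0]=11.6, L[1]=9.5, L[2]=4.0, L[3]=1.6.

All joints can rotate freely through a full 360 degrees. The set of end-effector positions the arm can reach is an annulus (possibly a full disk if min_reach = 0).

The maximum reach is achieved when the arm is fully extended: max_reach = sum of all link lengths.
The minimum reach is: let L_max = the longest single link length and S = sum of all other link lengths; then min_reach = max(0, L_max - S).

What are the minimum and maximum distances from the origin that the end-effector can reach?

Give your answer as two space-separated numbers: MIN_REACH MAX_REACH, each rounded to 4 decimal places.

Link lengths: [11.6, 9.5, 4.0, 1.6]
max_reach = 11.6 + 9.5 + 4 + 1.6 = 26.7
L_max = max([11.6, 9.5, 4.0, 1.6]) = 11.6
S (sum of others) = 26.7 - 11.6 = 15.1
min_reach = max(0, 11.6 - 15.1) = max(0, -3.5) = 0

Answer: 0.0000 26.7000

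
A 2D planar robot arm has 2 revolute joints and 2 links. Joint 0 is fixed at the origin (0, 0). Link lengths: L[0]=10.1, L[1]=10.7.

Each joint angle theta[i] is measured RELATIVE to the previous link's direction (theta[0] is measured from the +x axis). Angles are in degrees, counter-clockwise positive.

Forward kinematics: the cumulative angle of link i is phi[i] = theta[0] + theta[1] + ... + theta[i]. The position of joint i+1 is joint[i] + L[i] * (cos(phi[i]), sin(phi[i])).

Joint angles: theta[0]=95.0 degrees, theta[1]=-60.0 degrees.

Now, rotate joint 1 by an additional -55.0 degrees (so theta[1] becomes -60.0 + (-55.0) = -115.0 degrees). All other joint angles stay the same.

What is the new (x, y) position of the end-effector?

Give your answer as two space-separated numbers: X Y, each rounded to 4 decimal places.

Answer: 9.1744 6.4020

Derivation:
joint[0] = (0.0000, 0.0000)  (base)
link 0: phi[0] = 95 = 95 deg
  cos(95 deg) = -0.0872, sin(95 deg) = 0.9962
  joint[1] = (0.0000, 0.0000) + 10.1 * (-0.0872, 0.9962) = (0.0000 + -0.8803, 0.0000 + 10.0616) = (-0.8803, 10.0616)
link 1: phi[1] = 95 + -115 = -20 deg
  cos(-20 deg) = 0.9397, sin(-20 deg) = -0.3420
  joint[2] = (-0.8803, 10.0616) + 10.7 * (0.9397, -0.3420) = (-0.8803 + 10.0547, 10.0616 + -3.6596) = (9.1744, 6.4020)
End effector: (9.1744, 6.4020)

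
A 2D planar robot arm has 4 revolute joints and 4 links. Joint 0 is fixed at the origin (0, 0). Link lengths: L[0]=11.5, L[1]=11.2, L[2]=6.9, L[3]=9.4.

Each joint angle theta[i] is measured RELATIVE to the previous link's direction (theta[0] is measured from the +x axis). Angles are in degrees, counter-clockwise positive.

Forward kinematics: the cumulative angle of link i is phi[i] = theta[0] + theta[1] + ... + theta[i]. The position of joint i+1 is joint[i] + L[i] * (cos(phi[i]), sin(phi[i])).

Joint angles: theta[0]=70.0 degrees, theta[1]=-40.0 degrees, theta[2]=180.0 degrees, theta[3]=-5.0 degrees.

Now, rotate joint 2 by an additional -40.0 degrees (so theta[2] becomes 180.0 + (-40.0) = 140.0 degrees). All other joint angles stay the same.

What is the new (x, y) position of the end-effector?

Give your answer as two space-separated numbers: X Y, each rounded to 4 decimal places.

joint[0] = (0.0000, 0.0000)  (base)
link 0: phi[0] = 70 = 70 deg
  cos(70 deg) = 0.3420, sin(70 deg) = 0.9397
  joint[1] = (0.0000, 0.0000) + 11.5 * (0.3420, 0.9397) = (0.0000 + 3.9332, 0.0000 + 10.8065) = (3.9332, 10.8065)
link 1: phi[1] = 70 + -40 = 30 deg
  cos(30 deg) = 0.8660, sin(30 deg) = 0.5000
  joint[2] = (3.9332, 10.8065) + 11.2 * (0.8660, 0.5000) = (3.9332 + 9.6995, 10.8065 + 5.6000) = (13.6327, 16.4065)
link 2: phi[2] = 70 + -40 + 140 = 170 deg
  cos(170 deg) = -0.9848, sin(170 deg) = 0.1736
  joint[3] = (13.6327, 16.4065) + 6.9 * (-0.9848, 0.1736) = (13.6327 + -6.7952, 16.4065 + 1.1982) = (6.8375, 17.6046)
link 3: phi[3] = 70 + -40 + 140 + -5 = 165 deg
  cos(165 deg) = -0.9659, sin(165 deg) = 0.2588
  joint[4] = (6.8375, 17.6046) + 9.4 * (-0.9659, 0.2588) = (6.8375 + -9.0797, 17.6046 + 2.4329) = (-2.2422, 20.0375)
End effector: (-2.2422, 20.0375)

Answer: -2.2422 20.0375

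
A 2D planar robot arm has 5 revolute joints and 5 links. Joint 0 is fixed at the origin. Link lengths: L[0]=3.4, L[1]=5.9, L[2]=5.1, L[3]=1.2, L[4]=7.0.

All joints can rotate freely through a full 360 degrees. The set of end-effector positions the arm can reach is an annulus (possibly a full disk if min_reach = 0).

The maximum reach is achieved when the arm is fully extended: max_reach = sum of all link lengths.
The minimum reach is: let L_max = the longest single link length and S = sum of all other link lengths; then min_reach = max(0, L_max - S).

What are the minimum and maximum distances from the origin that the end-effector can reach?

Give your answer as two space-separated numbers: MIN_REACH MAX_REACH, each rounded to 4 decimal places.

Answer: 0.0000 22.6000

Derivation:
Link lengths: [3.4, 5.9, 5.1, 1.2, 7.0]
max_reach = 3.4 + 5.9 + 5.1 + 1.2 + 7 = 22.6
L_max = max([3.4, 5.9, 5.1, 1.2, 7.0]) = 7
S (sum of others) = 22.6 - 7 = 15.6
min_reach = max(0, 7 - 15.6) = max(0, -8.6) = 0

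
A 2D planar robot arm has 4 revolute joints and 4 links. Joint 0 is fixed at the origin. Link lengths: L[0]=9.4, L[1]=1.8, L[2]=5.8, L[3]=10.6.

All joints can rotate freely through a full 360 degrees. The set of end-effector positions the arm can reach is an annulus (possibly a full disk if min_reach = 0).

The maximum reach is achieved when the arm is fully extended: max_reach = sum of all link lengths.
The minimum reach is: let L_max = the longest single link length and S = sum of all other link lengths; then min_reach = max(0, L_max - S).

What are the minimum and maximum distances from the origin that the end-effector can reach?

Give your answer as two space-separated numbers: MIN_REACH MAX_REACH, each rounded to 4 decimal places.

Link lengths: [9.4, 1.8, 5.8, 10.6]
max_reach = 9.4 + 1.8 + 5.8 + 10.6 = 27.6
L_max = max([9.4, 1.8, 5.8, 10.6]) = 10.6
S (sum of others) = 27.6 - 10.6 = 17
min_reach = max(0, 10.6 - 17) = max(0, -6.4) = 0

Answer: 0.0000 27.6000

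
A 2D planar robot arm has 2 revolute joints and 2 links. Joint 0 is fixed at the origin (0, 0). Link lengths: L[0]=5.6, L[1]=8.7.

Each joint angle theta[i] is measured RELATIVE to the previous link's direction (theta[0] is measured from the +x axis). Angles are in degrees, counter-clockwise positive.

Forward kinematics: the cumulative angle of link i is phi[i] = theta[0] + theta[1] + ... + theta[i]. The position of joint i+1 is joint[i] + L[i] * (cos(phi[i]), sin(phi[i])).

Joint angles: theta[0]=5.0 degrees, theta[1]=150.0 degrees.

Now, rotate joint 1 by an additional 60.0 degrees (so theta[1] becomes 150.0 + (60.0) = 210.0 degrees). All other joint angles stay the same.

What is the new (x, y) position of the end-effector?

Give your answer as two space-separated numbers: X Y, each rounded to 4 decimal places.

joint[0] = (0.0000, 0.0000)  (base)
link 0: phi[0] = 5 = 5 deg
  cos(5 deg) = 0.9962, sin(5 deg) = 0.0872
  joint[1] = (0.0000, 0.0000) + 5.6 * (0.9962, 0.0872) = (0.0000 + 5.5787, 0.0000 + 0.4881) = (5.5787, 0.4881)
link 1: phi[1] = 5 + 210 = 215 deg
  cos(215 deg) = -0.8192, sin(215 deg) = -0.5736
  joint[2] = (5.5787, 0.4881) + 8.7 * (-0.8192, -0.5736) = (5.5787 + -7.1266, 0.4881 + -4.9901) = (-1.5479, -4.5020)
End effector: (-1.5479, -4.5020)

Answer: -1.5479 -4.5020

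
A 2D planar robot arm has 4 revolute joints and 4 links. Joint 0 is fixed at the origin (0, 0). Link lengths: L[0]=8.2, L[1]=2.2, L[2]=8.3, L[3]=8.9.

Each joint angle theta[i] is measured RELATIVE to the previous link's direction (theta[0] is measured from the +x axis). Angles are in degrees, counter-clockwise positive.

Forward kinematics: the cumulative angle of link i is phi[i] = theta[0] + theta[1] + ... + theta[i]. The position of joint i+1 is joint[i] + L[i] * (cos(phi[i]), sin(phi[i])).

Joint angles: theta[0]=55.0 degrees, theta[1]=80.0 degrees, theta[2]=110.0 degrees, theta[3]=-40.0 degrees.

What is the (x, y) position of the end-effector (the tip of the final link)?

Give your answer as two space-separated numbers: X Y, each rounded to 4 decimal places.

joint[0] = (0.0000, 0.0000)  (base)
link 0: phi[0] = 55 = 55 deg
  cos(55 deg) = 0.5736, sin(55 deg) = 0.8192
  joint[1] = (0.0000, 0.0000) + 8.2 * (0.5736, 0.8192) = (0.0000 + 4.7033, 0.0000 + 6.7170) = (4.7033, 6.7170)
link 1: phi[1] = 55 + 80 = 135 deg
  cos(135 deg) = -0.7071, sin(135 deg) = 0.7071
  joint[2] = (4.7033, 6.7170) + 2.2 * (-0.7071, 0.7071) = (4.7033 + -1.5556, 6.7170 + 1.5556) = (3.1477, 8.2727)
link 2: phi[2] = 55 + 80 + 110 = 245 deg
  cos(245 deg) = -0.4226, sin(245 deg) = -0.9063
  joint[3] = (3.1477, 8.2727) + 8.3 * (-0.4226, -0.9063) = (3.1477 + -3.5077, 8.2727 + -7.5224) = (-0.3600, 0.7503)
link 3: phi[3] = 55 + 80 + 110 + -40 = 205 deg
  cos(205 deg) = -0.9063, sin(205 deg) = -0.4226
  joint[4] = (-0.3600, 0.7503) + 8.9 * (-0.9063, -0.4226) = (-0.3600 + -8.0661, 0.7503 + -3.7613) = (-8.4262, -3.0110)
End effector: (-8.4262, -3.0110)

Answer: -8.4262 -3.0110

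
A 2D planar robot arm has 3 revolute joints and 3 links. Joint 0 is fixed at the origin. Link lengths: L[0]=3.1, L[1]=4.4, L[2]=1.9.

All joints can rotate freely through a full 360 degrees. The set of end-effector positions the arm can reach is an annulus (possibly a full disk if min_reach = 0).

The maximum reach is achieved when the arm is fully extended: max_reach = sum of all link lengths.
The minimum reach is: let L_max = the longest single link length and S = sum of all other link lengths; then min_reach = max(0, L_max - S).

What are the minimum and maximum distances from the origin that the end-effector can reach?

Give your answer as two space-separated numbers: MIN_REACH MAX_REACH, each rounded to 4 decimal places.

Link lengths: [3.1, 4.4, 1.9]
max_reach = 3.1 + 4.4 + 1.9 = 9.4
L_max = max([3.1, 4.4, 1.9]) = 4.4
S (sum of others) = 9.4 - 4.4 = 5
min_reach = max(0, 4.4 - 5) = max(0, -0.6) = 0

Answer: 0.0000 9.4000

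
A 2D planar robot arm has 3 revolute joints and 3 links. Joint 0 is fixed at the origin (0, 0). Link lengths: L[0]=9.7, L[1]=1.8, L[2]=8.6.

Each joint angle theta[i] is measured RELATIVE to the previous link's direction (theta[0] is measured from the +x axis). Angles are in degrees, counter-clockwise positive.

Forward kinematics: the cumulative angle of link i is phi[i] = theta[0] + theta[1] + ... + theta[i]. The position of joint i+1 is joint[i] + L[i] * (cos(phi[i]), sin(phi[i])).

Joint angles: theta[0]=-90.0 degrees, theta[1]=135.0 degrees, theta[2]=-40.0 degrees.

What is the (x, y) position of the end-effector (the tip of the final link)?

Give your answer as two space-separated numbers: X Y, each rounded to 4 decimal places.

Answer: 9.8401 -7.6777

Derivation:
joint[0] = (0.0000, 0.0000)  (base)
link 0: phi[0] = -90 = -90 deg
  cos(-90 deg) = 0.0000, sin(-90 deg) = -1.0000
  joint[1] = (0.0000, 0.0000) + 9.7 * (0.0000, -1.0000) = (0.0000 + 0.0000, 0.0000 + -9.7000) = (0.0000, -9.7000)
link 1: phi[1] = -90 + 135 = 45 deg
  cos(45 deg) = 0.7071, sin(45 deg) = 0.7071
  joint[2] = (0.0000, -9.7000) + 1.8 * (0.7071, 0.7071) = (0.0000 + 1.2728, -9.7000 + 1.2728) = (1.2728, -8.4272)
link 2: phi[2] = -90 + 135 + -40 = 5 deg
  cos(5 deg) = 0.9962, sin(5 deg) = 0.0872
  joint[3] = (1.2728, -8.4272) + 8.6 * (0.9962, 0.0872) = (1.2728 + 8.5673, -8.4272 + 0.7495) = (9.8401, -7.6777)
End effector: (9.8401, -7.6777)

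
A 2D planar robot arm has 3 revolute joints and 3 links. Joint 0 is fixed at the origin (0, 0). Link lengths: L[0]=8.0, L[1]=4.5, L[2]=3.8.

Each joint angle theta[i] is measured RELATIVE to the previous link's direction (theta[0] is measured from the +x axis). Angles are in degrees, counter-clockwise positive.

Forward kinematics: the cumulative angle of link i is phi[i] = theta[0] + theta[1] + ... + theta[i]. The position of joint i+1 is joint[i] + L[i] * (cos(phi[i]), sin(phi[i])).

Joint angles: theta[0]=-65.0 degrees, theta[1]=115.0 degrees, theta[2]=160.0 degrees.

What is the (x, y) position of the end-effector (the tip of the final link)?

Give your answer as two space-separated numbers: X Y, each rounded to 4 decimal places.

Answer: 2.9826 -5.7033

Derivation:
joint[0] = (0.0000, 0.0000)  (base)
link 0: phi[0] = -65 = -65 deg
  cos(-65 deg) = 0.4226, sin(-65 deg) = -0.9063
  joint[1] = (0.0000, 0.0000) + 8 * (0.4226, -0.9063) = (0.0000 + 3.3809, 0.0000 + -7.2505) = (3.3809, -7.2505)
link 1: phi[1] = -65 + 115 = 50 deg
  cos(50 deg) = 0.6428, sin(50 deg) = 0.7660
  joint[2] = (3.3809, -7.2505) + 4.5 * (0.6428, 0.7660) = (3.3809 + 2.8925, -7.2505 + 3.4472) = (6.2735, -3.8033)
link 2: phi[2] = -65 + 115 + 160 = 210 deg
  cos(210 deg) = -0.8660, sin(210 deg) = -0.5000
  joint[3] = (6.2735, -3.8033) + 3.8 * (-0.8660, -0.5000) = (6.2735 + -3.2909, -3.8033 + -1.9000) = (2.9826, -5.7033)
End effector: (2.9826, -5.7033)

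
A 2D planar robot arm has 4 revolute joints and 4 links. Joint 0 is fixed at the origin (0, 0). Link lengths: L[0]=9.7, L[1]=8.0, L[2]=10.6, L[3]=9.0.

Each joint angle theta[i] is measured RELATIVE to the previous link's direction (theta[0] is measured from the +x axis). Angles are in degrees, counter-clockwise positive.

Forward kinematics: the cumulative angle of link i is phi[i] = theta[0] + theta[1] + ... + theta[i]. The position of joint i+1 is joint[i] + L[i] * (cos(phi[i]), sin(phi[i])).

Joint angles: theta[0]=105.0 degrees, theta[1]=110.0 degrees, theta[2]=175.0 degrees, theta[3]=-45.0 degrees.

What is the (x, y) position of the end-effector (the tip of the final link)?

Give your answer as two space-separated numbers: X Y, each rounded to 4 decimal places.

joint[0] = (0.0000, 0.0000)  (base)
link 0: phi[0] = 105 = 105 deg
  cos(105 deg) = -0.2588, sin(105 deg) = 0.9659
  joint[1] = (0.0000, 0.0000) + 9.7 * (-0.2588, 0.9659) = (0.0000 + -2.5105, 0.0000 + 9.3695) = (-2.5105, 9.3695)
link 1: phi[1] = 105 + 110 = 215 deg
  cos(215 deg) = -0.8192, sin(215 deg) = -0.5736
  joint[2] = (-2.5105, 9.3695) + 8 * (-0.8192, -0.5736) = (-2.5105 + -6.5532, 9.3695 + -4.5886) = (-9.0638, 4.7809)
link 2: phi[2] = 105 + 110 + 175 = 390 deg
  cos(390 deg) = 0.8660, sin(390 deg) = 0.5000
  joint[3] = (-9.0638, 4.7809) + 10.6 * (0.8660, 0.5000) = (-9.0638 + 9.1799, 4.7809 + 5.3000) = (0.1161, 10.0809)
link 3: phi[3] = 105 + 110 + 175 + -45 = 345 deg
  cos(345 deg) = 0.9659, sin(345 deg) = -0.2588
  joint[4] = (0.1161, 10.0809) + 9 * (0.9659, -0.2588) = (0.1161 + 8.6933, 10.0809 + -2.3294) = (8.8094, 7.7515)
End effector: (8.8094, 7.7515)

Answer: 8.8094 7.7515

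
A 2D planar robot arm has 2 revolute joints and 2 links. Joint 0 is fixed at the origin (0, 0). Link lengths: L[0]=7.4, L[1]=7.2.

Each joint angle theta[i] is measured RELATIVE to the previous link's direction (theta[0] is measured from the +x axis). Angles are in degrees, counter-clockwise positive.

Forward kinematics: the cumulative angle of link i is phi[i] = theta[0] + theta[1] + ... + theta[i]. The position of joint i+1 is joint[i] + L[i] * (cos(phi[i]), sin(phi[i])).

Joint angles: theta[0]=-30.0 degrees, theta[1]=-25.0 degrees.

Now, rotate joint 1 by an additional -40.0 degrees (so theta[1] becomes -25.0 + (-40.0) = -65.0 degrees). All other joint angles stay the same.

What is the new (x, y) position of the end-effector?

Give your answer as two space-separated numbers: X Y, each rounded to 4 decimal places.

Answer: 5.7811 -10.8726

Derivation:
joint[0] = (0.0000, 0.0000)  (base)
link 0: phi[0] = -30 = -30 deg
  cos(-30 deg) = 0.8660, sin(-30 deg) = -0.5000
  joint[1] = (0.0000, 0.0000) + 7.4 * (0.8660, -0.5000) = (0.0000 + 6.4086, 0.0000 + -3.7000) = (6.4086, -3.7000)
link 1: phi[1] = -30 + -65 = -95 deg
  cos(-95 deg) = -0.0872, sin(-95 deg) = -0.9962
  joint[2] = (6.4086, -3.7000) + 7.2 * (-0.0872, -0.9962) = (6.4086 + -0.6275, -3.7000 + -7.1726) = (5.7811, -10.8726)
End effector: (5.7811, -10.8726)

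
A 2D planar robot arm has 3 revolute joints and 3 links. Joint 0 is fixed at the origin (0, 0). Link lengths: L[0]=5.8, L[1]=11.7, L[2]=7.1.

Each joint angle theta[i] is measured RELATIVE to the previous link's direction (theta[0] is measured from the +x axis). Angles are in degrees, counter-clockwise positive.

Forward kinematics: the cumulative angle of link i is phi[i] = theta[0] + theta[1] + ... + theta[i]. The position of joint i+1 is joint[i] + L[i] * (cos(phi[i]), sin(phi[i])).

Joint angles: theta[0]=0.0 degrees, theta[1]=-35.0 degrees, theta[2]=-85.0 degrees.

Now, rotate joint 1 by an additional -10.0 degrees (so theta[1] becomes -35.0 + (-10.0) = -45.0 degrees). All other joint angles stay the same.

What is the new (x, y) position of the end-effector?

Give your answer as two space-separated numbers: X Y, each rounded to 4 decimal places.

joint[0] = (0.0000, 0.0000)  (base)
link 0: phi[0] = 0 = 0 deg
  cos(0 deg) = 1.0000, sin(0 deg) = 0.0000
  joint[1] = (0.0000, 0.0000) + 5.8 * (1.0000, 0.0000) = (0.0000 + 5.8000, 0.0000 + 0.0000) = (5.8000, 0.0000)
link 1: phi[1] = 0 + -45 = -45 deg
  cos(-45 deg) = 0.7071, sin(-45 deg) = -0.7071
  joint[2] = (5.8000, 0.0000) + 11.7 * (0.7071, -0.7071) = (5.8000 + 8.2731, 0.0000 + -8.2731) = (14.0731, -8.2731)
link 2: phi[2] = 0 + -45 + -85 = -130 deg
  cos(-130 deg) = -0.6428, sin(-130 deg) = -0.7660
  joint[3] = (14.0731, -8.2731) + 7.1 * (-0.6428, -0.7660) = (14.0731 + -4.5638, -8.2731 + -5.4389) = (9.5094, -13.7121)
End effector: (9.5094, -13.7121)

Answer: 9.5094 -13.7121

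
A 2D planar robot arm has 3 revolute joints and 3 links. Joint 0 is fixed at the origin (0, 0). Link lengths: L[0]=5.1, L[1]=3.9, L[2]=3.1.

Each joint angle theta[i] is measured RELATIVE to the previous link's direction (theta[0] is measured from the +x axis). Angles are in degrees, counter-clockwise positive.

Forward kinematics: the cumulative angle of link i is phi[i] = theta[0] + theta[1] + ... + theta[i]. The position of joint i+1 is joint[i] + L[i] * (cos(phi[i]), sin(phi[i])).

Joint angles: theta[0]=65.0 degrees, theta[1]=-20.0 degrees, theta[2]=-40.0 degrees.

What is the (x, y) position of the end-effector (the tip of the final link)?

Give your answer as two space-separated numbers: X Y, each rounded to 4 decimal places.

joint[0] = (0.0000, 0.0000)  (base)
link 0: phi[0] = 65 = 65 deg
  cos(65 deg) = 0.4226, sin(65 deg) = 0.9063
  joint[1] = (0.0000, 0.0000) + 5.1 * (0.4226, 0.9063) = (0.0000 + 2.1554, 0.0000 + 4.6222) = (2.1554, 4.6222)
link 1: phi[1] = 65 + -20 = 45 deg
  cos(45 deg) = 0.7071, sin(45 deg) = 0.7071
  joint[2] = (2.1554, 4.6222) + 3.9 * (0.7071, 0.7071) = (2.1554 + 2.7577, 4.6222 + 2.7577) = (4.9131, 7.3799)
link 2: phi[2] = 65 + -20 + -40 = 5 deg
  cos(5 deg) = 0.9962, sin(5 deg) = 0.0872
  joint[3] = (4.9131, 7.3799) + 3.1 * (0.9962, 0.0872) = (4.9131 + 3.0882, 7.3799 + 0.2702) = (8.0013, 7.6501)
End effector: (8.0013, 7.6501)

Answer: 8.0013 7.6501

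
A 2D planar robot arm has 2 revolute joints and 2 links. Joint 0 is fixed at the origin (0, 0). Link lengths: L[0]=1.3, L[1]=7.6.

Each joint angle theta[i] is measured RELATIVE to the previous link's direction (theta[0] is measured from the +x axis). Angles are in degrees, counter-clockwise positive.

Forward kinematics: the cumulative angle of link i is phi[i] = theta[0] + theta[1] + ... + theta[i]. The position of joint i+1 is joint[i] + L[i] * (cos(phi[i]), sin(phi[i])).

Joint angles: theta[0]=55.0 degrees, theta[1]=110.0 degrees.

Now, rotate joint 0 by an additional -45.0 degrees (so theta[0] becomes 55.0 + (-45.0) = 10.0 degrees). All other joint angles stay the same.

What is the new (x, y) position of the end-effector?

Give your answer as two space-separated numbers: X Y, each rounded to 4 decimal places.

Answer: -2.5197 6.8075

Derivation:
joint[0] = (0.0000, 0.0000)  (base)
link 0: phi[0] = 10 = 10 deg
  cos(10 deg) = 0.9848, sin(10 deg) = 0.1736
  joint[1] = (0.0000, 0.0000) + 1.3 * (0.9848, 0.1736) = (0.0000 + 1.2803, 0.0000 + 0.2257) = (1.2803, 0.2257)
link 1: phi[1] = 10 + 110 = 120 deg
  cos(120 deg) = -0.5000, sin(120 deg) = 0.8660
  joint[2] = (1.2803, 0.2257) + 7.6 * (-0.5000, 0.8660) = (1.2803 + -3.8000, 0.2257 + 6.5818) = (-2.5197, 6.8075)
End effector: (-2.5197, 6.8075)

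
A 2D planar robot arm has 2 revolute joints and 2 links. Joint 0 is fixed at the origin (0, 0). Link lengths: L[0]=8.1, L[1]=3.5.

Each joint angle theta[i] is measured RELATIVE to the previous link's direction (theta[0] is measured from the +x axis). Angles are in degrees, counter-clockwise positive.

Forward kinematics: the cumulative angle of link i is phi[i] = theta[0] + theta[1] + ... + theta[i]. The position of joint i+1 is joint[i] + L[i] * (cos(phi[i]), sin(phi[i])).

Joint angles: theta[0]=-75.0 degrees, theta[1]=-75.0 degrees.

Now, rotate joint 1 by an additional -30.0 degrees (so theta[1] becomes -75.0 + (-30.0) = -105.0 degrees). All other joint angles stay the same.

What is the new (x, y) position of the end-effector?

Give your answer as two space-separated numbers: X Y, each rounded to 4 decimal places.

Answer: -1.4036 -7.8240

Derivation:
joint[0] = (0.0000, 0.0000)  (base)
link 0: phi[0] = -75 = -75 deg
  cos(-75 deg) = 0.2588, sin(-75 deg) = -0.9659
  joint[1] = (0.0000, 0.0000) + 8.1 * (0.2588, -0.9659) = (0.0000 + 2.0964, 0.0000 + -7.8240) = (2.0964, -7.8240)
link 1: phi[1] = -75 + -105 = -180 deg
  cos(-180 deg) = -1.0000, sin(-180 deg) = -0.0000
  joint[2] = (2.0964, -7.8240) + 3.5 * (-1.0000, -0.0000) = (2.0964 + -3.5000, -7.8240 + -0.0000) = (-1.4036, -7.8240)
End effector: (-1.4036, -7.8240)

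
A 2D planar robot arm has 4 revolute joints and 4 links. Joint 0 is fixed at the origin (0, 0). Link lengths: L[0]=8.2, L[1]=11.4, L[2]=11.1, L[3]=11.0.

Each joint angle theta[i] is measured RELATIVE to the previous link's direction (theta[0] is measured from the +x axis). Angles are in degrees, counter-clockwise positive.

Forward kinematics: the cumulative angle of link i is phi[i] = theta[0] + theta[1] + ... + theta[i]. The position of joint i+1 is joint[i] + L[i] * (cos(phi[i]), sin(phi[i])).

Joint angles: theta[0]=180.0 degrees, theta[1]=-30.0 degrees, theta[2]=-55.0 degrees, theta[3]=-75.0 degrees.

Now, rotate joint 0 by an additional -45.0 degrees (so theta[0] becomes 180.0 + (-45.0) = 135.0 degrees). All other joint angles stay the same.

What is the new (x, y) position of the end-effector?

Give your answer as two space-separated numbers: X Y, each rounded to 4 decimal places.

Answer: 8.3555 20.6641

Derivation:
joint[0] = (0.0000, 0.0000)  (base)
link 0: phi[0] = 135 = 135 deg
  cos(135 deg) = -0.7071, sin(135 deg) = 0.7071
  joint[1] = (0.0000, 0.0000) + 8.2 * (-0.7071, 0.7071) = (0.0000 + -5.7983, 0.0000 + 5.7983) = (-5.7983, 5.7983)
link 1: phi[1] = 135 + -30 = 105 deg
  cos(105 deg) = -0.2588, sin(105 deg) = 0.9659
  joint[2] = (-5.7983, 5.7983) + 11.4 * (-0.2588, 0.9659) = (-5.7983 + -2.9505, 5.7983 + 11.0116) = (-8.7488, 16.8098)
link 2: phi[2] = 135 + -30 + -55 = 50 deg
  cos(50 deg) = 0.6428, sin(50 deg) = 0.7660
  joint[3] = (-8.7488, 16.8098) + 11.1 * (0.6428, 0.7660) = (-8.7488 + 7.1349, 16.8098 + 8.5031) = (-1.6139, 25.3129)
link 3: phi[3] = 135 + -30 + -55 + -75 = -25 deg
  cos(-25 deg) = 0.9063, sin(-25 deg) = -0.4226
  joint[4] = (-1.6139, 25.3129) + 11 * (0.9063, -0.4226) = (-1.6139 + 9.9694, 25.3129 + -4.6488) = (8.3555, 20.6641)
End effector: (8.3555, 20.6641)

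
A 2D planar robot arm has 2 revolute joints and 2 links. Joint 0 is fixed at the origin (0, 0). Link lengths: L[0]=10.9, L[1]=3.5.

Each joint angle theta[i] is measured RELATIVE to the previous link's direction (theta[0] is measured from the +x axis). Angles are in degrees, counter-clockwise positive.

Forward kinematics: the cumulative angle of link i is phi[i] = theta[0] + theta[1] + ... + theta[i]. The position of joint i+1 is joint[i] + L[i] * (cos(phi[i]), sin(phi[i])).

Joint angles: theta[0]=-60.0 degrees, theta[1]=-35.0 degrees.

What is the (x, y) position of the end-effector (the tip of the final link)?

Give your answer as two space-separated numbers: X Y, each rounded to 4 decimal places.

joint[0] = (0.0000, 0.0000)  (base)
link 0: phi[0] = -60 = -60 deg
  cos(-60 deg) = 0.5000, sin(-60 deg) = -0.8660
  joint[1] = (0.0000, 0.0000) + 10.9 * (0.5000, -0.8660) = (0.0000 + 5.4500, 0.0000 + -9.4397) = (5.4500, -9.4397)
link 1: phi[1] = -60 + -35 = -95 deg
  cos(-95 deg) = -0.0872, sin(-95 deg) = -0.9962
  joint[2] = (5.4500, -9.4397) + 3.5 * (-0.0872, -0.9962) = (5.4500 + -0.3050, -9.4397 + -3.4867) = (5.1450, -12.9264)
End effector: (5.1450, -12.9264)

Answer: 5.1450 -12.9264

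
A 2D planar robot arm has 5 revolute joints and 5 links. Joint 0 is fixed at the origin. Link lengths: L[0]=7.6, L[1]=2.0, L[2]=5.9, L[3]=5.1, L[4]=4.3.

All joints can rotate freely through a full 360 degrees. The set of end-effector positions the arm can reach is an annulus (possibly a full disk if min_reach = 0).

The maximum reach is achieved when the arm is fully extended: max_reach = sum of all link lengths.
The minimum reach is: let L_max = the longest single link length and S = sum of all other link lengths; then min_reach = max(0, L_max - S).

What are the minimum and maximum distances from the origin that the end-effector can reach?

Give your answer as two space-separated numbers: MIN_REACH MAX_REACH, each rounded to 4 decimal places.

Link lengths: [7.6, 2.0, 5.9, 5.1, 4.3]
max_reach = 7.6 + 2 + 5.9 + 5.1 + 4.3 = 24.9
L_max = max([7.6, 2.0, 5.9, 5.1, 4.3]) = 7.6
S (sum of others) = 24.9 - 7.6 = 17.3
min_reach = max(0, 7.6 - 17.3) = max(0, -9.7) = 0

Answer: 0.0000 24.9000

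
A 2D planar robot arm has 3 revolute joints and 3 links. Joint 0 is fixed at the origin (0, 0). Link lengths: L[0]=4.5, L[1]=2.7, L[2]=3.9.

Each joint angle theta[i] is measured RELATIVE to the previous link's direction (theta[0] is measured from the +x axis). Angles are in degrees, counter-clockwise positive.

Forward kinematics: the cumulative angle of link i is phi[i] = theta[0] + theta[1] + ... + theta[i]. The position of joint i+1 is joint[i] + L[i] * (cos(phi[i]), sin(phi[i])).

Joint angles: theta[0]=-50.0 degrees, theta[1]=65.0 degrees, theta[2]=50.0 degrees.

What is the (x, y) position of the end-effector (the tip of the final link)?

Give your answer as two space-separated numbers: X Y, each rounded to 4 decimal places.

joint[0] = (0.0000, 0.0000)  (base)
link 0: phi[0] = -50 = -50 deg
  cos(-50 deg) = 0.6428, sin(-50 deg) = -0.7660
  joint[1] = (0.0000, 0.0000) + 4.5 * (0.6428, -0.7660) = (0.0000 + 2.8925, 0.0000 + -3.4472) = (2.8925, -3.4472)
link 1: phi[1] = -50 + 65 = 15 deg
  cos(15 deg) = 0.9659, sin(15 deg) = 0.2588
  joint[2] = (2.8925, -3.4472) + 2.7 * (0.9659, 0.2588) = (2.8925 + 2.6080, -3.4472 + 0.6988) = (5.5005, -2.7484)
link 2: phi[2] = -50 + 65 + 50 = 65 deg
  cos(65 deg) = 0.4226, sin(65 deg) = 0.9063
  joint[3] = (5.5005, -2.7484) + 3.9 * (0.4226, 0.9063) = (5.5005 + 1.6482, -2.7484 + 3.5346) = (7.1488, 0.7862)
End effector: (7.1488, 0.7862)

Answer: 7.1488 0.7862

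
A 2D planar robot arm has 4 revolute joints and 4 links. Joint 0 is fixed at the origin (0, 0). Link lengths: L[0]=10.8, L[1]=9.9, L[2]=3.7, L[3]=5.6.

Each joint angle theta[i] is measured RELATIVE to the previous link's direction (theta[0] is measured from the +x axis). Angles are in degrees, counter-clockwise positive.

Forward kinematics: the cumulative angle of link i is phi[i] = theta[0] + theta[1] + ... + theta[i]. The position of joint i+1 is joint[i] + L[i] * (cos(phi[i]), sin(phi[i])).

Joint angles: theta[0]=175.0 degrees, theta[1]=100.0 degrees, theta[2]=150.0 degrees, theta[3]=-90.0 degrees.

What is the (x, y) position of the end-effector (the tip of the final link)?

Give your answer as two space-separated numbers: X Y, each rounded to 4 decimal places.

joint[0] = (0.0000, 0.0000)  (base)
link 0: phi[0] = 175 = 175 deg
  cos(175 deg) = -0.9962, sin(175 deg) = 0.0872
  joint[1] = (0.0000, 0.0000) + 10.8 * (-0.9962, 0.0872) = (0.0000 + -10.7589, 0.0000 + 0.9413) = (-10.7589, 0.9413)
link 1: phi[1] = 175 + 100 = 275 deg
  cos(275 deg) = 0.0872, sin(275 deg) = -0.9962
  joint[2] = (-10.7589, 0.9413) + 9.9 * (0.0872, -0.9962) = (-10.7589 + 0.8628, 0.9413 + -9.8623) = (-9.8961, -8.9210)
link 2: phi[2] = 175 + 100 + 150 = 425 deg
  cos(425 deg) = 0.4226, sin(425 deg) = 0.9063
  joint[3] = (-9.8961, -8.9210) + 3.7 * (0.4226, 0.9063) = (-9.8961 + 1.5637, -8.9210 + 3.3533) = (-8.3324, -5.5677)
link 3: phi[3] = 175 + 100 + 150 + -90 = 335 deg
  cos(335 deg) = 0.9063, sin(335 deg) = -0.4226
  joint[4] = (-8.3324, -5.5677) + 5.6 * (0.9063, -0.4226) = (-8.3324 + 5.0753, -5.5677 + -2.3667) = (-3.2570, -7.9344)
End effector: (-3.2570, -7.9344)

Answer: -3.2570 -7.9344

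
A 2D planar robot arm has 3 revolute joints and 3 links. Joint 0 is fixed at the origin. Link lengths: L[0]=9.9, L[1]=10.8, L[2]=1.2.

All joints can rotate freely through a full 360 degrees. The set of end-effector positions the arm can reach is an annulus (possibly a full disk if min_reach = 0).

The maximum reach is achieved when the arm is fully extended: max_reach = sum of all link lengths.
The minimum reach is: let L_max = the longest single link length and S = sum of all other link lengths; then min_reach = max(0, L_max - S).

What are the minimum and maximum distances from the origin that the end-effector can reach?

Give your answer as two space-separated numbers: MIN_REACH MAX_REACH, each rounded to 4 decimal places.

Answer: 0.0000 21.9000

Derivation:
Link lengths: [9.9, 10.8, 1.2]
max_reach = 9.9 + 10.8 + 1.2 = 21.9
L_max = max([9.9, 10.8, 1.2]) = 10.8
S (sum of others) = 21.9 - 10.8 = 11.1
min_reach = max(0, 10.8 - 11.1) = max(0, -0.3) = 0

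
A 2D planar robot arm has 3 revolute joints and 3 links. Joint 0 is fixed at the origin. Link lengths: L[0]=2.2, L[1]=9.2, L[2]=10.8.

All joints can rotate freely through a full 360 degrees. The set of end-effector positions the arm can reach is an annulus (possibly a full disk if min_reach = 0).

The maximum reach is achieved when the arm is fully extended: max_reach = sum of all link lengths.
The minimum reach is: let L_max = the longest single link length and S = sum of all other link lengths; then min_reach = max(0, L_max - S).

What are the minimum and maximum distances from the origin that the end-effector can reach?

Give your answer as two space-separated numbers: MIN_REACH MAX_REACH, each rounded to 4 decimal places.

Answer: 0.0000 22.2000

Derivation:
Link lengths: [2.2, 9.2, 10.8]
max_reach = 2.2 + 9.2 + 10.8 = 22.2
L_max = max([2.2, 9.2, 10.8]) = 10.8
S (sum of others) = 22.2 - 10.8 = 11.4
min_reach = max(0, 10.8 - 11.4) = max(0, -0.6) = 0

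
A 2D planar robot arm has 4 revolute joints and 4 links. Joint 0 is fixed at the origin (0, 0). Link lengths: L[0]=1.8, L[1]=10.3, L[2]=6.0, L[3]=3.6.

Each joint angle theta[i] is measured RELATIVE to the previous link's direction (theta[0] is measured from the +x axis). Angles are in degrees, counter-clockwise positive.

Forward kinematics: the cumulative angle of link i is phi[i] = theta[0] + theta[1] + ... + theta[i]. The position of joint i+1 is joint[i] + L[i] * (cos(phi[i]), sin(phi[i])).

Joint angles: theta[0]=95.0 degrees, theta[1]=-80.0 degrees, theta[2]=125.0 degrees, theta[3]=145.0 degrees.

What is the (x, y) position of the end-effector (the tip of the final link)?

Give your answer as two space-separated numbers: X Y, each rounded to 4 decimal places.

Answer: 6.1276 4.8384

Derivation:
joint[0] = (0.0000, 0.0000)  (base)
link 0: phi[0] = 95 = 95 deg
  cos(95 deg) = -0.0872, sin(95 deg) = 0.9962
  joint[1] = (0.0000, 0.0000) + 1.8 * (-0.0872, 0.9962) = (0.0000 + -0.1569, 0.0000 + 1.7932) = (-0.1569, 1.7932)
link 1: phi[1] = 95 + -80 = 15 deg
  cos(15 deg) = 0.9659, sin(15 deg) = 0.2588
  joint[2] = (-0.1569, 1.7932) + 10.3 * (0.9659, 0.2588) = (-0.1569 + 9.9490, 1.7932 + 2.6658) = (9.7922, 4.4590)
link 2: phi[2] = 95 + -80 + 125 = 140 deg
  cos(140 deg) = -0.7660, sin(140 deg) = 0.6428
  joint[3] = (9.7922, 4.4590) + 6 * (-0.7660, 0.6428) = (9.7922 + -4.5963, 4.4590 + 3.8567) = (5.1959, 8.3157)
link 3: phi[3] = 95 + -80 + 125 + 145 = 285 deg
  cos(285 deg) = 0.2588, sin(285 deg) = -0.9659
  joint[4] = (5.1959, 8.3157) + 3.6 * (0.2588, -0.9659) = (5.1959 + 0.9317, 8.3157 + -3.4773) = (6.1276, 4.8384)
End effector: (6.1276, 4.8384)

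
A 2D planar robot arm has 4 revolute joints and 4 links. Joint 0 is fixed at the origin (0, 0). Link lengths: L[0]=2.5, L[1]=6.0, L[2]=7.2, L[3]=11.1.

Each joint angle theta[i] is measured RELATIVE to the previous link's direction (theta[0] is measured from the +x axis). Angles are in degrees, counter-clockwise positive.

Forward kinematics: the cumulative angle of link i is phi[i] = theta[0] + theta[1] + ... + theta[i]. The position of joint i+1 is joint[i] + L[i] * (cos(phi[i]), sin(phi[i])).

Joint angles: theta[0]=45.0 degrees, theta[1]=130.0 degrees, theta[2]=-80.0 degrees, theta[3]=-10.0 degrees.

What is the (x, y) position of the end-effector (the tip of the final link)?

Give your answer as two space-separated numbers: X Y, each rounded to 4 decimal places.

joint[0] = (0.0000, 0.0000)  (base)
link 0: phi[0] = 45 = 45 deg
  cos(45 deg) = 0.7071, sin(45 deg) = 0.7071
  joint[1] = (0.0000, 0.0000) + 2.5 * (0.7071, 0.7071) = (0.0000 + 1.7678, 0.0000 + 1.7678) = (1.7678, 1.7678)
link 1: phi[1] = 45 + 130 = 175 deg
  cos(175 deg) = -0.9962, sin(175 deg) = 0.0872
  joint[2] = (1.7678, 1.7678) + 6 * (-0.9962, 0.0872) = (1.7678 + -5.9772, 1.7678 + 0.5229) = (-4.2094, 2.2907)
link 2: phi[2] = 45 + 130 + -80 = 95 deg
  cos(95 deg) = -0.0872, sin(95 deg) = 0.9962
  joint[3] = (-4.2094, 2.2907) + 7.2 * (-0.0872, 0.9962) = (-4.2094 + -0.6275, 2.2907 + 7.1726) = (-4.8369, 9.4633)
link 3: phi[3] = 45 + 130 + -80 + -10 = 85 deg
  cos(85 deg) = 0.0872, sin(85 deg) = 0.9962
  joint[4] = (-4.8369, 9.4633) + 11.1 * (0.0872, 0.9962) = (-4.8369 + 0.9674, 9.4633 + 11.0578) = (-3.8695, 20.5211)
End effector: (-3.8695, 20.5211)

Answer: -3.8695 20.5211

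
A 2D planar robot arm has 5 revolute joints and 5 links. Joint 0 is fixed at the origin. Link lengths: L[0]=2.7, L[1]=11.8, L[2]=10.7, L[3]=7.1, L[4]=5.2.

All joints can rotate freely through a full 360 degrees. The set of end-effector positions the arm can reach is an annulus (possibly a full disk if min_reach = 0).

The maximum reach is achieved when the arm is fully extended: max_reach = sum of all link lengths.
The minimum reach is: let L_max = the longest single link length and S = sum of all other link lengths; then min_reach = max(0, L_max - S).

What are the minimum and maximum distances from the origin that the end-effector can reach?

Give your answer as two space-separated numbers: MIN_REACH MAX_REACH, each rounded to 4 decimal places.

Link lengths: [2.7, 11.8, 10.7, 7.1, 5.2]
max_reach = 2.7 + 11.8 + 10.7 + 7.1 + 5.2 = 37.5
L_max = max([2.7, 11.8, 10.7, 7.1, 5.2]) = 11.8
S (sum of others) = 37.5 - 11.8 = 25.7
min_reach = max(0, 11.8 - 25.7) = max(0, -13.9) = 0

Answer: 0.0000 37.5000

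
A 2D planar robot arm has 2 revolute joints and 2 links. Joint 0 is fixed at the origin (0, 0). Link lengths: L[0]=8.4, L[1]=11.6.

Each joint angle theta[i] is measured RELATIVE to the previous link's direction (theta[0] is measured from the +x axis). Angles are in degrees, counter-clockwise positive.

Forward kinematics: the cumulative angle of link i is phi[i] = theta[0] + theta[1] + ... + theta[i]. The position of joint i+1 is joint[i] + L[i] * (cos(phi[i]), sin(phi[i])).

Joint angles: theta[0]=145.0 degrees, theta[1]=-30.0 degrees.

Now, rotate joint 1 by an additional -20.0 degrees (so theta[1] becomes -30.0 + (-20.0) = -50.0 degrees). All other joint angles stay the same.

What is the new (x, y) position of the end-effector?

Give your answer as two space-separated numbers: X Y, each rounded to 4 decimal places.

Answer: -7.8919 16.3739

Derivation:
joint[0] = (0.0000, 0.0000)  (base)
link 0: phi[0] = 145 = 145 deg
  cos(145 deg) = -0.8192, sin(145 deg) = 0.5736
  joint[1] = (0.0000, 0.0000) + 8.4 * (-0.8192, 0.5736) = (0.0000 + -6.8809, 0.0000 + 4.8180) = (-6.8809, 4.8180)
link 1: phi[1] = 145 + -50 = 95 deg
  cos(95 deg) = -0.0872, sin(95 deg) = 0.9962
  joint[2] = (-6.8809, 4.8180) + 11.6 * (-0.0872, 0.9962) = (-6.8809 + -1.0110, 4.8180 + 11.5559) = (-7.8919, 16.3739)
End effector: (-7.8919, 16.3739)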